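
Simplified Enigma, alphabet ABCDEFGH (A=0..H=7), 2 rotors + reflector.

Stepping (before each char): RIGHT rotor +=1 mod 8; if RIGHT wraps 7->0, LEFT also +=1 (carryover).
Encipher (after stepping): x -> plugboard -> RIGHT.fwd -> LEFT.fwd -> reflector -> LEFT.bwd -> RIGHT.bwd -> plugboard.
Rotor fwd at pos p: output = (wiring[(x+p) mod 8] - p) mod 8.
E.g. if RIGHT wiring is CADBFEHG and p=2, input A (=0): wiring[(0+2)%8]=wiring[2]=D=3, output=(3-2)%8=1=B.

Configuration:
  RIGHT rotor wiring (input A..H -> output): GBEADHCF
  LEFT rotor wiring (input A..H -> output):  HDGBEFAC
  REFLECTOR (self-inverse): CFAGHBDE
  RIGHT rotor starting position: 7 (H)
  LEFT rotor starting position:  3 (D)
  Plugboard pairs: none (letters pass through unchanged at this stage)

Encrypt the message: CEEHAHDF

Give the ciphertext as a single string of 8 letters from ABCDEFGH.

Char 1 ('C'): step: R->0, L->4 (L advanced); C->plug->C->R->E->L->D->refl->G->L'->D->R'->E->plug->E
Char 2 ('E'): step: R->1, L=4; E->plug->E->R->G->L->C->refl->A->L'->A->R'->A->plug->A
Char 3 ('E'): step: R->2, L=4; E->plug->E->R->A->L->A->refl->C->L'->G->R'->B->plug->B
Char 4 ('H'): step: R->3, L=4; H->plug->H->R->B->L->B->refl->F->L'->H->R'->D->plug->D
Char 5 ('A'): step: R->4, L=4; A->plug->A->R->H->L->F->refl->B->L'->B->R'->D->plug->D
Char 6 ('H'): step: R->5, L=4; H->plug->H->R->G->L->C->refl->A->L'->A->R'->C->plug->C
Char 7 ('D'): step: R->6, L=4; D->plug->D->R->D->L->G->refl->D->L'->E->R'->A->plug->A
Char 8 ('F'): step: R->7, L=4; F->plug->F->R->E->L->D->refl->G->L'->D->R'->H->plug->H

Answer: EABDDCAH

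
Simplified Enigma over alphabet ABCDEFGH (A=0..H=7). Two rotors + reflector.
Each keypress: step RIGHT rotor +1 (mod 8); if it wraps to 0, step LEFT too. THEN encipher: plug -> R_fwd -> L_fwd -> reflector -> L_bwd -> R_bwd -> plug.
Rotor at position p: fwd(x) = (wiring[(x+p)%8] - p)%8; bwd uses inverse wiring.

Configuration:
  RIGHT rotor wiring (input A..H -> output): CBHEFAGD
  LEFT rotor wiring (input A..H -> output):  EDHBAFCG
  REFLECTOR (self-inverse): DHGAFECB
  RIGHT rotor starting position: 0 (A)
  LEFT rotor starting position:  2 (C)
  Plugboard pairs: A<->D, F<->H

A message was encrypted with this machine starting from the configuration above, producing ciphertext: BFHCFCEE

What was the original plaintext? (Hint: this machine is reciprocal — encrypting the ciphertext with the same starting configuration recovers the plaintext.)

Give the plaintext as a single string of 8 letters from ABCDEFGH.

Answer: GHDEAAAF

Derivation:
Char 1 ('B'): step: R->1, L=2; B->plug->B->R->G->L->C->refl->G->L'->C->R'->G->plug->G
Char 2 ('F'): step: R->2, L=2; F->plug->H->R->H->L->B->refl->H->L'->B->R'->F->plug->H
Char 3 ('H'): step: R->3, L=2; H->plug->F->R->H->L->B->refl->H->L'->B->R'->A->plug->D
Char 4 ('C'): step: R->4, L=2; C->plug->C->R->C->L->G->refl->C->L'->G->R'->E->plug->E
Char 5 ('F'): step: R->5, L=2; F->plug->H->R->A->L->F->refl->E->L'->F->R'->D->plug->A
Char 6 ('C'): step: R->6, L=2; C->plug->C->R->E->L->A->refl->D->L'->D->R'->D->plug->A
Char 7 ('E'): step: R->7, L=2; E->plug->E->R->F->L->E->refl->F->L'->A->R'->D->plug->A
Char 8 ('E'): step: R->0, L->3 (L advanced); E->plug->E->R->F->L->B->refl->H->L'->D->R'->H->plug->F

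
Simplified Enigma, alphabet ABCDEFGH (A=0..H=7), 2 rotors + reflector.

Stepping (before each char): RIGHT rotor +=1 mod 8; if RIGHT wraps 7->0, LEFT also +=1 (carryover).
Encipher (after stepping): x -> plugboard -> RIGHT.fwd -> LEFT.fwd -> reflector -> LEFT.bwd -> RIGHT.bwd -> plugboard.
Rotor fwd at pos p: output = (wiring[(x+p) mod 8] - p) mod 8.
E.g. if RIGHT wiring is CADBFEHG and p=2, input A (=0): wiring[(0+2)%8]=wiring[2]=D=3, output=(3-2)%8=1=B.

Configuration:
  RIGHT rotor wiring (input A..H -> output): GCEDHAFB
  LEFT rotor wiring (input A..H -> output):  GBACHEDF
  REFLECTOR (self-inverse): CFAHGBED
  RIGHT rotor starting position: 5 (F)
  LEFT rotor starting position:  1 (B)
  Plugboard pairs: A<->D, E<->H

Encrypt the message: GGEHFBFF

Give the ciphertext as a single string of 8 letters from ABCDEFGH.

Char 1 ('G'): step: R->6, L=1; G->plug->G->R->B->L->H->refl->D->L'->E->R'->D->plug->A
Char 2 ('G'): step: R->7, L=1; G->plug->G->R->B->L->H->refl->D->L'->E->R'->E->plug->H
Char 3 ('E'): step: R->0, L->2 (L advanced); E->plug->H->R->B->L->A->refl->C->L'->D->R'->D->plug->A
Char 4 ('H'): step: R->1, L=2; H->plug->E->R->H->L->H->refl->D->L'->F->R'->H->plug->E
Char 5 ('F'): step: R->2, L=2; F->plug->F->R->H->L->H->refl->D->L'->F->R'->C->plug->C
Char 6 ('B'): step: R->3, L=2; B->plug->B->R->E->L->B->refl->F->L'->C->R'->D->plug->A
Char 7 ('F'): step: R->4, L=2; F->plug->F->R->G->L->E->refl->G->L'->A->R'->G->plug->G
Char 8 ('F'): step: R->5, L=2; F->plug->F->R->H->L->H->refl->D->L'->F->R'->E->plug->H

Answer: AHAECAGH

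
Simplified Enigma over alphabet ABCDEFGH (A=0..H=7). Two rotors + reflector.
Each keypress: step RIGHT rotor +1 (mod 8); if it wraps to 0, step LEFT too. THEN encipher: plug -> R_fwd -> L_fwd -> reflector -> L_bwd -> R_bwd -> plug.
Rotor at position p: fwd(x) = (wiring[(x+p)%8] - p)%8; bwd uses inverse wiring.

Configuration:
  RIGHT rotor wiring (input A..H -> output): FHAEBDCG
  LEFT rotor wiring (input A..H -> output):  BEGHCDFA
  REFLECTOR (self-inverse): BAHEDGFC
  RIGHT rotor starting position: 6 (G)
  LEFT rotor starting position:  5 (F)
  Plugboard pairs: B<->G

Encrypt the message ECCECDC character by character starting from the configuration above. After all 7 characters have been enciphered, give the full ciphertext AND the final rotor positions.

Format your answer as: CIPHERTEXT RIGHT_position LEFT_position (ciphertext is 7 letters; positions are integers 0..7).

Char 1 ('E'): step: R->7, L=5; E->plug->E->R->F->L->B->refl->A->L'->B->R'->D->plug->D
Char 2 ('C'): step: R->0, L->6 (L advanced); C->plug->C->R->A->L->H->refl->C->L'->B->R'->E->plug->E
Char 3 ('C'): step: R->1, L=6; C->plug->C->R->D->L->G->refl->F->L'->H->R'->B->plug->G
Char 4 ('E'): step: R->2, L=6; E->plug->E->R->A->L->H->refl->C->L'->B->R'->D->plug->D
Char 5 ('C'): step: R->3, L=6; C->plug->C->R->A->L->H->refl->C->L'->B->R'->A->plug->A
Char 6 ('D'): step: R->4, L=6; D->plug->D->R->C->L->D->refl->E->L'->G->R'->C->plug->C
Char 7 ('C'): step: R->5, L=6; C->plug->C->R->B->L->C->refl->H->L'->A->R'->D->plug->D
Final: ciphertext=DEGDACD, RIGHT=5, LEFT=6

Answer: DEGDACD 5 6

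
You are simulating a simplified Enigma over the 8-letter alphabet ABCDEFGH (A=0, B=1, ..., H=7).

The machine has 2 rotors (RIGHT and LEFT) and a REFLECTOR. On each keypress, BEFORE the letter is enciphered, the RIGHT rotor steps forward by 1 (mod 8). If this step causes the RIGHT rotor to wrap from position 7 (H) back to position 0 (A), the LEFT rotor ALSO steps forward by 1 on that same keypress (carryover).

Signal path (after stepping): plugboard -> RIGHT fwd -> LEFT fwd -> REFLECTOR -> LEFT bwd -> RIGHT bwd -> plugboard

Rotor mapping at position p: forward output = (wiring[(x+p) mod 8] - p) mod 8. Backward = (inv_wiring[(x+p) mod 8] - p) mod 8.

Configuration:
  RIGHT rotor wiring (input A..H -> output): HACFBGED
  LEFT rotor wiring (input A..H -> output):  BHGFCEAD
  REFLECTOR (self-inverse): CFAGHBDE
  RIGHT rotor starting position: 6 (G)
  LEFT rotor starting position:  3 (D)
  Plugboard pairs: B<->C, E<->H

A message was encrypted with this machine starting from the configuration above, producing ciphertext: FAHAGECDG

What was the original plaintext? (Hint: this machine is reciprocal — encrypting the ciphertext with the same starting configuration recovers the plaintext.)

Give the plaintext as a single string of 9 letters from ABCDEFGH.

Answer: DGDGHGEGA

Derivation:
Char 1 ('F'): step: R->7, L=3; F->plug->F->R->C->L->B->refl->F->L'->D->R'->D->plug->D
Char 2 ('A'): step: R->0, L->4 (L advanced); A->plug->A->R->H->L->B->refl->F->L'->E->R'->G->plug->G
Char 3 ('H'): step: R->1, L=4; H->plug->E->R->F->L->D->refl->G->L'->A->R'->D->plug->D
Char 4 ('A'): step: R->2, L=4; A->plug->A->R->A->L->G->refl->D->L'->F->R'->G->plug->G
Char 5 ('G'): step: R->3, L=4; G->plug->G->R->F->L->D->refl->G->L'->A->R'->E->plug->H
Char 6 ('E'): step: R->4, L=4; E->plug->H->R->B->L->A->refl->C->L'->G->R'->G->plug->G
Char 7 ('C'): step: R->5, L=4; C->plug->B->R->H->L->B->refl->F->L'->E->R'->H->plug->E
Char 8 ('D'): step: R->6, L=4; D->plug->D->R->C->L->E->refl->H->L'->D->R'->G->plug->G
Char 9 ('G'): step: R->7, L=4; G->plug->G->R->H->L->B->refl->F->L'->E->R'->A->plug->A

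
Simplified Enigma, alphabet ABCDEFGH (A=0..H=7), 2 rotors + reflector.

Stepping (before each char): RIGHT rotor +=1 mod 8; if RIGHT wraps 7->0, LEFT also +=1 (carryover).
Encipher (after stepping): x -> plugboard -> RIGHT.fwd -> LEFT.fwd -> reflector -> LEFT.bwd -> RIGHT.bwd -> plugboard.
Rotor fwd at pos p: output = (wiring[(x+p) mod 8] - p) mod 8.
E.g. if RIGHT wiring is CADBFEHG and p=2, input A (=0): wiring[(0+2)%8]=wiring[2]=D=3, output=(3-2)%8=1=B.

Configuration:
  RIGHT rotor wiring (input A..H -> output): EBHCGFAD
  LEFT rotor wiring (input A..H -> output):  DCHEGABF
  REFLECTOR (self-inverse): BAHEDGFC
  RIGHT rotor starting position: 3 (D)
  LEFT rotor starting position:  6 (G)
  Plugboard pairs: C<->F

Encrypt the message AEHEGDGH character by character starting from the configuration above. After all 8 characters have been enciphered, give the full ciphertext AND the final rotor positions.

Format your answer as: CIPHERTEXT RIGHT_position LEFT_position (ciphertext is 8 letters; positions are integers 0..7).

Char 1 ('A'): step: R->4, L=6; A->plug->A->R->C->L->F->refl->G->L'->F->R'->F->plug->C
Char 2 ('E'): step: R->5, L=6; E->plug->E->R->E->L->B->refl->A->L'->G->R'->C->plug->F
Char 3 ('H'): step: R->6, L=6; H->plug->H->R->H->L->C->refl->H->L'->B->R'->E->plug->E
Char 4 ('E'): step: R->7, L=6; E->plug->E->R->D->L->E->refl->D->L'->A->R'->D->plug->D
Char 5 ('G'): step: R->0, L->7 (L advanced); G->plug->G->R->A->L->G->refl->F->L'->E->R'->A->plug->A
Char 6 ('D'): step: R->1, L=7; D->plug->D->R->F->L->H->refl->C->L'->H->R'->F->plug->C
Char 7 ('G'): step: R->2, L=7; G->plug->G->R->C->L->D->refl->E->L'->B->R'->F->plug->C
Char 8 ('H'): step: R->3, L=7; H->plug->H->R->E->L->F->refl->G->L'->A->R'->E->plug->E
Final: ciphertext=CFEDACCE, RIGHT=3, LEFT=7

Answer: CFEDACCE 3 7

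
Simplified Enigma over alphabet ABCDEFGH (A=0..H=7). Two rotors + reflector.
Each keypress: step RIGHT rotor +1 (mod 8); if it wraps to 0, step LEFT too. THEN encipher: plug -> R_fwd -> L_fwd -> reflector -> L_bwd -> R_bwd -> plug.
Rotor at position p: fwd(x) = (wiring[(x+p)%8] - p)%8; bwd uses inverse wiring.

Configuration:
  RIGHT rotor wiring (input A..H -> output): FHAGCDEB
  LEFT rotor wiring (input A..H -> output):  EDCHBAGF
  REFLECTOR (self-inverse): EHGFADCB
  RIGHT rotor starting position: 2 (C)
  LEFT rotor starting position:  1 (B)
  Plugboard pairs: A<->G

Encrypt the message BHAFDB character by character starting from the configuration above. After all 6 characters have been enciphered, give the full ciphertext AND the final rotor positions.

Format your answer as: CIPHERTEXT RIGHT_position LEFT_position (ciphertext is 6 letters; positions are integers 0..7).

Char 1 ('B'): step: R->3, L=1; B->plug->B->R->H->L->D->refl->F->L'->F->R'->H->plug->H
Char 2 ('H'): step: R->4, L=1; H->plug->H->R->C->L->G->refl->C->L'->A->R'->C->plug->C
Char 3 ('A'): step: R->5, L=1; A->plug->G->R->B->L->B->refl->H->L'->E->R'->C->plug->C
Char 4 ('F'): step: R->6, L=1; F->plug->F->R->A->L->C->refl->G->L'->C->R'->E->plug->E
Char 5 ('D'): step: R->7, L=1; D->plug->D->R->B->L->B->refl->H->L'->E->R'->G->plug->A
Char 6 ('B'): step: R->0, L->2 (L advanced); B->plug->B->R->H->L->B->refl->H->L'->C->R'->E->plug->E
Final: ciphertext=HCCEAE, RIGHT=0, LEFT=2

Answer: HCCEAE 0 2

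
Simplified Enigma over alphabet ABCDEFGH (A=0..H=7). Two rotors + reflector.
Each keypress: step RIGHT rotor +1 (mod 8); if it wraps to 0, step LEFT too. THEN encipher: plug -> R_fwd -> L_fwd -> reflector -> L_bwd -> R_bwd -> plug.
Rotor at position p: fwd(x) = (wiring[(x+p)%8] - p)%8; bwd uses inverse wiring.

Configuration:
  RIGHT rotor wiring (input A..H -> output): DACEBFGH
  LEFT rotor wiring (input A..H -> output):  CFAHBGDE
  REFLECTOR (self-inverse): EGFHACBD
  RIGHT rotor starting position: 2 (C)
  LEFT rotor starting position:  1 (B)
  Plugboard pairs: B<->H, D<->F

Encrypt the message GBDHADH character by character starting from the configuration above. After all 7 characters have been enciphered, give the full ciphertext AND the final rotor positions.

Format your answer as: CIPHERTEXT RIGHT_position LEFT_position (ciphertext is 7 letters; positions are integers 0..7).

Char 1 ('G'): step: R->3, L=1; G->plug->G->R->F->L->C->refl->F->L'->E->R'->E->plug->E
Char 2 ('B'): step: R->4, L=1; B->plug->H->R->A->L->E->refl->A->L'->D->R'->D->plug->F
Char 3 ('D'): step: R->5, L=1; D->plug->F->R->F->L->C->refl->F->L'->E->R'->H->plug->B
Char 4 ('H'): step: R->6, L=1; H->plug->B->R->B->L->H->refl->D->L'->G->R'->F->plug->D
Char 5 ('A'): step: R->7, L=1; A->plug->A->R->A->L->E->refl->A->L'->D->R'->D->plug->F
Char 6 ('D'): step: R->0, L->2 (L advanced); D->plug->F->R->F->L->C->refl->F->L'->B->R'->E->plug->E
Char 7 ('H'): step: R->1, L=2; H->plug->B->R->B->L->F->refl->C->L'->F->R'->F->plug->D
Final: ciphertext=EFBDFED, RIGHT=1, LEFT=2

Answer: EFBDFED 1 2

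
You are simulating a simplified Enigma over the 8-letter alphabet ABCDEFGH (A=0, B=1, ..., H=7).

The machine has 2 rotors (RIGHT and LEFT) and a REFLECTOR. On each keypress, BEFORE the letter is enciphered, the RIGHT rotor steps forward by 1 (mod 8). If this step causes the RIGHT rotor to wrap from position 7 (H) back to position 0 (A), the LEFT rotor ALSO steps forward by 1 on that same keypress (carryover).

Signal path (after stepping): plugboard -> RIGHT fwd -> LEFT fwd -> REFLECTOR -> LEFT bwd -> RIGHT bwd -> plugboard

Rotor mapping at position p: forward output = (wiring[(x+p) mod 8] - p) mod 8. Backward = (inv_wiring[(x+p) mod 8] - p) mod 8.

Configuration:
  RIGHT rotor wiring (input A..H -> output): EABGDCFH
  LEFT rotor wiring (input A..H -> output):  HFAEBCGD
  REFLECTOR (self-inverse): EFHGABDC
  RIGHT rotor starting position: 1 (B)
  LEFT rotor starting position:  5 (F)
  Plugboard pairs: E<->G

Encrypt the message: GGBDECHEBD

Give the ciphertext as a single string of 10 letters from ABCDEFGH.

Char 1 ('G'): step: R->2, L=5; G->plug->E->R->D->L->C->refl->H->L'->G->R'->H->plug->H
Char 2 ('G'): step: R->3, L=5; G->plug->E->R->E->L->A->refl->E->L'->H->R'->C->plug->C
Char 3 ('B'): step: R->4, L=5; B->plug->B->R->G->L->H->refl->C->L'->D->R'->D->plug->D
Char 4 ('D'): step: R->5, L=5; D->plug->D->R->H->L->E->refl->A->L'->E->R'->F->plug->F
Char 5 ('E'): step: R->6, L=5; E->plug->G->R->F->L->D->refl->G->L'->C->R'->D->plug->D
Char 6 ('C'): step: R->7, L=5; C->plug->C->R->B->L->B->refl->F->L'->A->R'->A->plug->A
Char 7 ('H'): step: R->0, L->6 (L advanced); H->plug->H->R->H->L->E->refl->A->L'->A->R'->B->plug->B
Char 8 ('E'): step: R->1, L=6; E->plug->G->R->G->L->D->refl->G->L'->F->R'->C->plug->C
Char 9 ('B'): step: R->2, L=6; B->plug->B->R->E->L->C->refl->H->L'->D->R'->E->plug->G
Char 10 ('D'): step: R->3, L=6; D->plug->D->R->C->L->B->refl->F->L'->B->R'->F->plug->F

Answer: HCDFDABCGF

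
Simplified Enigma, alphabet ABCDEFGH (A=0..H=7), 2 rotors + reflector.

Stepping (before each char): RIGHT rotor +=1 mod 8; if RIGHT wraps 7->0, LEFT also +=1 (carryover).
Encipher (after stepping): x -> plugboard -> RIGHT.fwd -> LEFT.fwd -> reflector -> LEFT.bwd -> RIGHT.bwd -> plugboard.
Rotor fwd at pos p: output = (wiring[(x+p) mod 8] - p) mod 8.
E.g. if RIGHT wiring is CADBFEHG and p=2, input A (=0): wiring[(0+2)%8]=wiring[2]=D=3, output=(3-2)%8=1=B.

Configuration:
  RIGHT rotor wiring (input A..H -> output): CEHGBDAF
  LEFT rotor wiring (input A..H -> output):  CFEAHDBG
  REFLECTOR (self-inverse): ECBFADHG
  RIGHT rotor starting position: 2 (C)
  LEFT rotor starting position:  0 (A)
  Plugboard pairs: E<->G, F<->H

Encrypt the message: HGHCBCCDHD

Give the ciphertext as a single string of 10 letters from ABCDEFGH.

Char 1 ('H'): step: R->3, L=0; H->plug->F->R->H->L->G->refl->H->L'->E->R'->H->plug->F
Char 2 ('G'): step: R->4, L=0; G->plug->E->R->G->L->B->refl->C->L'->A->R'->F->plug->H
Char 3 ('H'): step: R->5, L=0; H->plug->F->R->C->L->E->refl->A->L'->D->R'->B->plug->B
Char 4 ('C'): step: R->6, L=0; C->plug->C->R->E->L->H->refl->G->L'->H->R'->B->plug->B
Char 5 ('B'): step: R->7, L=0; B->plug->B->R->D->L->A->refl->E->L'->C->R'->F->plug->H
Char 6 ('C'): step: R->0, L->1 (L advanced); C->plug->C->R->H->L->B->refl->C->L'->E->R'->B->plug->B
Char 7 ('C'): step: R->1, L=1; C->plug->C->R->F->L->A->refl->E->L'->A->R'->D->plug->D
Char 8 ('D'): step: R->2, L=1; D->plug->D->R->B->L->D->refl->F->L'->G->R'->E->plug->G
Char 9 ('H'): step: R->3, L=1; H->plug->F->R->H->L->B->refl->C->L'->E->R'->H->plug->F
Char 10 ('D'): step: R->4, L=1; D->plug->D->R->B->L->D->refl->F->L'->G->R'->E->plug->G

Answer: FHBBHBDGFG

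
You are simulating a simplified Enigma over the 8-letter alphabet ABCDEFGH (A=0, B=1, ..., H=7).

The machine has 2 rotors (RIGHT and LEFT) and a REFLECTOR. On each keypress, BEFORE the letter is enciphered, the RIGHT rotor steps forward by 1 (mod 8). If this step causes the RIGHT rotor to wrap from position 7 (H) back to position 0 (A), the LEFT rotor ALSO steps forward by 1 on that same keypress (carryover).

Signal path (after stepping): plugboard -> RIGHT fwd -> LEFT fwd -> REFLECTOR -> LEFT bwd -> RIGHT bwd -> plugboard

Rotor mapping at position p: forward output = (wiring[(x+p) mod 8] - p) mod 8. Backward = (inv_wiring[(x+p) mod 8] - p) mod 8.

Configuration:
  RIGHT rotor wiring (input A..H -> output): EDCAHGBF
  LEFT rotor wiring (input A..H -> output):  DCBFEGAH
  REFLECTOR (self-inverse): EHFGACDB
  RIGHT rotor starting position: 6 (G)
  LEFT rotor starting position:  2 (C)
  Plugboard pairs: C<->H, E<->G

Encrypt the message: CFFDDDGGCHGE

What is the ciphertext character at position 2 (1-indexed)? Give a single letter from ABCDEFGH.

Char 1 ('C'): step: R->7, L=2; C->plug->H->R->C->L->C->refl->F->L'->F->R'->B->plug->B
Char 2 ('F'): step: R->0, L->3 (L advanced); F->plug->F->R->G->L->H->refl->B->L'->B->R'->G->plug->E

E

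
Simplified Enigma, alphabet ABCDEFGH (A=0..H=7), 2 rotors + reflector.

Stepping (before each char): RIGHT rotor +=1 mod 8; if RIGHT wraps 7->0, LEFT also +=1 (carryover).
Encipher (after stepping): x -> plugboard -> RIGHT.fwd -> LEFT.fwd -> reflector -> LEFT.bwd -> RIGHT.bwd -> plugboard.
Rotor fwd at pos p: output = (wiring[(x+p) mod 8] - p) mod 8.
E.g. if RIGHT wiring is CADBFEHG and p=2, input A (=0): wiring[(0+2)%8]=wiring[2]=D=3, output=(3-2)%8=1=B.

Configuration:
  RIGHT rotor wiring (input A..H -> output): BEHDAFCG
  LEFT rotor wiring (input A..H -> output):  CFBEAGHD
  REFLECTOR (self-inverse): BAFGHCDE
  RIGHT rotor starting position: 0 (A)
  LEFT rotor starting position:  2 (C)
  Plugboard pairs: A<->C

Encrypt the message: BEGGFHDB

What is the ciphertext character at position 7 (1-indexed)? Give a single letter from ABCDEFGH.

Char 1 ('B'): step: R->1, L=2; B->plug->B->R->G->L->A->refl->B->L'->F->R'->G->plug->G
Char 2 ('E'): step: R->2, L=2; E->plug->E->R->A->L->H->refl->E->L'->D->R'->D->plug->D
Char 3 ('G'): step: R->3, L=2; G->plug->G->R->B->L->C->refl->F->L'->E->R'->H->plug->H
Char 4 ('G'): step: R->4, L=2; G->plug->G->R->D->L->E->refl->H->L'->A->R'->F->plug->F
Char 5 ('F'): step: R->5, L=2; F->plug->F->R->C->L->G->refl->D->L'->H->R'->E->plug->E
Char 6 ('H'): step: R->6, L=2; H->plug->H->R->H->L->D->refl->G->L'->C->R'->G->plug->G
Char 7 ('D'): step: R->7, L=2; D->plug->D->R->A->L->H->refl->E->L'->D->R'->H->plug->H

H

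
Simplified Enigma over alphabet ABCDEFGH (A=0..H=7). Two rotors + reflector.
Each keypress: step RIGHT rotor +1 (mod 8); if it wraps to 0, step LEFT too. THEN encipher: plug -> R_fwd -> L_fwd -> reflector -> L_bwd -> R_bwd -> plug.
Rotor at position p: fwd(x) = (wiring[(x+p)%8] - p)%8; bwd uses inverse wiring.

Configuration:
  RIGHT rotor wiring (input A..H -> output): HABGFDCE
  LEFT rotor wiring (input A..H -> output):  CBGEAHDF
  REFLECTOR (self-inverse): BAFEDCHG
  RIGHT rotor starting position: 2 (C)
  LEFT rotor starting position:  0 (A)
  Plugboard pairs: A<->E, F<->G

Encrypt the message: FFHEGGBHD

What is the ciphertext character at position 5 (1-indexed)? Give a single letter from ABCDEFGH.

Char 1 ('F'): step: R->3, L=0; F->plug->G->R->F->L->H->refl->G->L'->C->R'->B->plug->B
Char 2 ('F'): step: R->4, L=0; F->plug->G->R->F->L->H->refl->G->L'->C->R'->H->plug->H
Char 3 ('H'): step: R->5, L=0; H->plug->H->R->A->L->C->refl->F->L'->H->R'->C->plug->C
Char 4 ('E'): step: R->6, L=0; E->plug->A->R->E->L->A->refl->B->L'->B->R'->C->plug->C
Char 5 ('G'): step: R->7, L=0; G->plug->F->R->G->L->D->refl->E->L'->D->R'->H->plug->H

H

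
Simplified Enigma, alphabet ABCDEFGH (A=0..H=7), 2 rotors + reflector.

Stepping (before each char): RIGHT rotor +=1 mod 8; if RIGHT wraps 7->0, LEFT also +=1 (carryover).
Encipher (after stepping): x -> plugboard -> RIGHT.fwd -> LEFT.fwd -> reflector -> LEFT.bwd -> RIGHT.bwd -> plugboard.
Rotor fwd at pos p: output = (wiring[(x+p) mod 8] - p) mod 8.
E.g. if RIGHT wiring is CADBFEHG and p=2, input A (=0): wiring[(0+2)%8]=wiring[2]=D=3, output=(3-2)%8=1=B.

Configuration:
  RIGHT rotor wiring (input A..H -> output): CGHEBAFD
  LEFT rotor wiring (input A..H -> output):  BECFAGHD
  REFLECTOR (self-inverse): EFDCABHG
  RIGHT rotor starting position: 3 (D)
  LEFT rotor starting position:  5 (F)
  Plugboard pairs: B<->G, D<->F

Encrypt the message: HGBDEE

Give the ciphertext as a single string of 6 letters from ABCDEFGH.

Answer: AFDADD

Derivation:
Char 1 ('H'): step: R->4, L=5; H->plug->H->R->A->L->B->refl->F->L'->F->R'->A->plug->A
Char 2 ('G'): step: R->5, L=5; G->plug->B->R->A->L->B->refl->F->L'->F->R'->D->plug->F
Char 3 ('B'): step: R->6, L=5; B->plug->G->R->D->L->E->refl->A->L'->G->R'->F->plug->D
Char 4 ('D'): step: R->7, L=5; D->plug->F->R->C->L->G->refl->H->L'->E->R'->A->plug->A
Char 5 ('E'): step: R->0, L->6 (L advanced); E->plug->E->R->B->L->F->refl->B->L'->A->R'->F->plug->D
Char 6 ('E'): step: R->1, L=6; E->plug->E->R->H->L->A->refl->E->L'->E->R'->F->plug->D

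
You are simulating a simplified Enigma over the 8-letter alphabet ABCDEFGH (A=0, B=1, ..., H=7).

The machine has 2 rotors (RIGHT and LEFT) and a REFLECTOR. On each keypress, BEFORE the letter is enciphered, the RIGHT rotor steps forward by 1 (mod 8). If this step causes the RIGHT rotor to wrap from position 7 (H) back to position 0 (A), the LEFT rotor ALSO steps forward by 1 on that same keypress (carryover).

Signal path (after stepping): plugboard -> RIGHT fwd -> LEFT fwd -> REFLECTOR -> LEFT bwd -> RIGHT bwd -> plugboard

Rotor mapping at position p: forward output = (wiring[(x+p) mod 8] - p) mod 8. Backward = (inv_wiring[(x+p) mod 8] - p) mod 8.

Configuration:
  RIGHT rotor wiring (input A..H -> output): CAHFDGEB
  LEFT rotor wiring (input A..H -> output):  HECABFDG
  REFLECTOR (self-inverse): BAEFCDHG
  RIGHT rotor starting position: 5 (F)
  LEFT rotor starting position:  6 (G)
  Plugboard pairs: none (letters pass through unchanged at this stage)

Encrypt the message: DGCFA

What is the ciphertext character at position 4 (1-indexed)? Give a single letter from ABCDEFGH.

Char 1 ('D'): step: R->6, L=6; D->plug->D->R->C->L->B->refl->A->L'->B->R'->E->plug->E
Char 2 ('G'): step: R->7, L=6; G->plug->G->R->H->L->H->refl->G->L'->D->R'->B->plug->B
Char 3 ('C'): step: R->0, L->7 (L advanced); C->plug->C->R->H->L->E->refl->C->L'->F->R'->D->plug->D
Char 4 ('F'): step: R->1, L=7; F->plug->F->R->D->L->D->refl->F->L'->C->R'->D->plug->D

D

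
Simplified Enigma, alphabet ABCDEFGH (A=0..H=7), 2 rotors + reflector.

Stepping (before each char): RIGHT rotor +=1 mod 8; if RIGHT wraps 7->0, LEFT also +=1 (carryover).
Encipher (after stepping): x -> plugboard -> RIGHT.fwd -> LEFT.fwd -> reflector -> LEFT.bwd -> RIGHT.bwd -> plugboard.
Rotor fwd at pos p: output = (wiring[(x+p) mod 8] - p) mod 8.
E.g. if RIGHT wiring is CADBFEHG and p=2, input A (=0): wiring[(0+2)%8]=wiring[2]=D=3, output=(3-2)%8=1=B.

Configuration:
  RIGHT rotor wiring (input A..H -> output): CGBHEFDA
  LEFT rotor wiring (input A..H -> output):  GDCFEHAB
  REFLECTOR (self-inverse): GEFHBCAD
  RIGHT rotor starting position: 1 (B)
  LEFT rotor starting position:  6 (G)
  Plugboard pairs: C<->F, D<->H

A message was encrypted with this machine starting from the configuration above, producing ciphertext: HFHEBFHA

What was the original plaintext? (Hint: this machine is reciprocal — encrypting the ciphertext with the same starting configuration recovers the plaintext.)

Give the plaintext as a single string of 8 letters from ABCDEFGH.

Answer: GDFHGDAB

Derivation:
Char 1 ('H'): step: R->2, L=6; H->plug->D->R->D->L->F->refl->C->L'->A->R'->G->plug->G
Char 2 ('F'): step: R->3, L=6; F->plug->C->R->C->L->A->refl->G->L'->G->R'->H->plug->D
Char 3 ('H'): step: R->4, L=6; H->plug->D->R->E->L->E->refl->B->L'->H->R'->C->plug->F
Char 4 ('E'): step: R->5, L=6; E->plug->E->R->B->L->D->refl->H->L'->F->R'->D->plug->H
Char 5 ('B'): step: R->6, L=6; B->plug->B->R->C->L->A->refl->G->L'->G->R'->G->plug->G
Char 6 ('F'): step: R->7, L=6; F->plug->C->R->H->L->B->refl->E->L'->E->R'->H->plug->D
Char 7 ('H'): step: R->0, L->7 (L advanced); H->plug->D->R->H->L->B->refl->E->L'->C->R'->A->plug->A
Char 8 ('A'): step: R->1, L=7; A->plug->A->R->F->L->F->refl->C->L'->A->R'->B->plug->B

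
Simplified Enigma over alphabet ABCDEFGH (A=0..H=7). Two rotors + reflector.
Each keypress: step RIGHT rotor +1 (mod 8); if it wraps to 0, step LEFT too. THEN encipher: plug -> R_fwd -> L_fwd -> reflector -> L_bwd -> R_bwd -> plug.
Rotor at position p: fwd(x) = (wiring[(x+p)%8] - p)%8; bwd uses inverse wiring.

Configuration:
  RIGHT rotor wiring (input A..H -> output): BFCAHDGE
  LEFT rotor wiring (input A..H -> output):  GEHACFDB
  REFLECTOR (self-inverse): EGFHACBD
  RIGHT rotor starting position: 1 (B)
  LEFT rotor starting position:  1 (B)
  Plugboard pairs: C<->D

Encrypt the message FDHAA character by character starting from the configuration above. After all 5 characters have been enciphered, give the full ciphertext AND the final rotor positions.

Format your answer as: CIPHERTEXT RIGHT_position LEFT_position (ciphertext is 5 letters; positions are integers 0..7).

Char 1 ('F'): step: R->2, L=1; F->plug->F->R->C->L->H->refl->D->L'->A->R'->A->plug->A
Char 2 ('D'): step: R->3, L=1; D->plug->C->R->A->L->D->refl->H->L'->C->R'->G->plug->G
Char 3 ('H'): step: R->4, L=1; H->plug->H->R->E->L->E->refl->A->L'->G->R'->G->plug->G
Char 4 ('A'): step: R->5, L=1; A->plug->A->R->G->L->A->refl->E->L'->E->R'->D->plug->C
Char 5 ('A'): step: R->6, L=1; A->plug->A->R->A->L->D->refl->H->L'->C->R'->F->plug->F
Final: ciphertext=AGGCF, RIGHT=6, LEFT=1

Answer: AGGCF 6 1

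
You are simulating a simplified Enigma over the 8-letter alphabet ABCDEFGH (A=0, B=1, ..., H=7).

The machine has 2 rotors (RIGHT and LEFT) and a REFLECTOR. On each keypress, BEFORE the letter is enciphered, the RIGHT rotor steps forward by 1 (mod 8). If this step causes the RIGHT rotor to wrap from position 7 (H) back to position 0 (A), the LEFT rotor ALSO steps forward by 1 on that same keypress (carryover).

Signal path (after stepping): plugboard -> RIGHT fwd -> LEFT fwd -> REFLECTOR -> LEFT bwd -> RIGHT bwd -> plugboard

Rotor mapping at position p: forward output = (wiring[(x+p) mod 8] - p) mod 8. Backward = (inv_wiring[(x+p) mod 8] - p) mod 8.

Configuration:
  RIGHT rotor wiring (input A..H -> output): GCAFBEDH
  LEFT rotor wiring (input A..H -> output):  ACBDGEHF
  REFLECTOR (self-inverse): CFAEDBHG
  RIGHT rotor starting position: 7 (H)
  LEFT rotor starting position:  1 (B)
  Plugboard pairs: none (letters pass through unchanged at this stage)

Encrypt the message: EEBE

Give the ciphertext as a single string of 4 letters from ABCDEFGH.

Answer: FBCC

Derivation:
Char 1 ('E'): step: R->0, L->2 (L advanced); E->plug->E->R->B->L->B->refl->F->L'->E->R'->F->plug->F
Char 2 ('E'): step: R->1, L=2; E->plug->E->R->D->L->C->refl->A->L'->H->R'->B->plug->B
Char 3 ('B'): step: R->2, L=2; B->plug->B->R->D->L->C->refl->A->L'->H->R'->C->plug->C
Char 4 ('E'): step: R->3, L=2; E->plug->E->R->E->L->F->refl->B->L'->B->R'->C->plug->C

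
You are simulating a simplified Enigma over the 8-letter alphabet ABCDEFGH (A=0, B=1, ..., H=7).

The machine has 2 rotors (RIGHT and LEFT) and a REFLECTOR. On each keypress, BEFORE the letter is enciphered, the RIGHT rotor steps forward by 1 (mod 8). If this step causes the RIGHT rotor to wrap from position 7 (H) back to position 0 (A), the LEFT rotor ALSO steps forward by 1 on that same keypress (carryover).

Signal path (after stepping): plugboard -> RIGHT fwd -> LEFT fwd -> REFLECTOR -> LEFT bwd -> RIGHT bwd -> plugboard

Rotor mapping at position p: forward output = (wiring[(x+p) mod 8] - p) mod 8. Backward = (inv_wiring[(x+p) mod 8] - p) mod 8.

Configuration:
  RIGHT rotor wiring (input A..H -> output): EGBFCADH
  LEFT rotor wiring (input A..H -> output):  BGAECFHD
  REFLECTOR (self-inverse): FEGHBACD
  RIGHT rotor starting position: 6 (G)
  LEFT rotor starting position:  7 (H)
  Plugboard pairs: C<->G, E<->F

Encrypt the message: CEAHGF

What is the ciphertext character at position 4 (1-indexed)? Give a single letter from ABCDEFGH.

Char 1 ('C'): step: R->7, L=7; C->plug->G->R->B->L->C->refl->G->L'->G->R'->E->plug->F
Char 2 ('E'): step: R->0, L->0 (L advanced); E->plug->F->R->A->L->B->refl->E->L'->D->R'->G->plug->C
Char 3 ('A'): step: R->1, L=0; A->plug->A->R->F->L->F->refl->A->L'->C->R'->F->plug->E
Char 4 ('H'): step: R->2, L=0; H->plug->H->R->E->L->C->refl->G->L'->B->R'->E->plug->F

F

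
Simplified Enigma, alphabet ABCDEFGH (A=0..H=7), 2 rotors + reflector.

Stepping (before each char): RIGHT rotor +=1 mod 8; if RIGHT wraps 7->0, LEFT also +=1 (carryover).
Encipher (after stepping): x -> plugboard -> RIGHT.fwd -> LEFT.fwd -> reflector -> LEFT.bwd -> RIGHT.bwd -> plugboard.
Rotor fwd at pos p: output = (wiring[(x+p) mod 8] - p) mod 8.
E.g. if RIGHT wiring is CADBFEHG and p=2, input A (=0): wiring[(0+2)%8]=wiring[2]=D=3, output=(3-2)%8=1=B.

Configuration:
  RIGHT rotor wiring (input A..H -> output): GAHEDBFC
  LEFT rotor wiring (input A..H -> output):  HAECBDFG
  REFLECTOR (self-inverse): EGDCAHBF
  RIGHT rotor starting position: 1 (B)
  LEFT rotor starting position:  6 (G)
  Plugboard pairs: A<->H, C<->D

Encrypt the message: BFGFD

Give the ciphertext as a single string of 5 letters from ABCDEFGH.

Char 1 ('B'): step: R->2, L=6; B->plug->B->R->C->L->B->refl->G->L'->E->R'->G->plug->G
Char 2 ('F'): step: R->3, L=6; F->plug->F->R->D->L->C->refl->D->L'->G->R'->C->plug->D
Char 3 ('G'): step: R->4, L=6; G->plug->G->R->D->L->C->refl->D->L'->G->R'->D->plug->C
Char 4 ('F'): step: R->5, L=6; F->plug->F->R->C->L->B->refl->G->L'->E->R'->A->plug->H
Char 5 ('D'): step: R->6, L=6; D->plug->C->R->A->L->H->refl->F->L'->H->R'->A->plug->H

Answer: GDCHH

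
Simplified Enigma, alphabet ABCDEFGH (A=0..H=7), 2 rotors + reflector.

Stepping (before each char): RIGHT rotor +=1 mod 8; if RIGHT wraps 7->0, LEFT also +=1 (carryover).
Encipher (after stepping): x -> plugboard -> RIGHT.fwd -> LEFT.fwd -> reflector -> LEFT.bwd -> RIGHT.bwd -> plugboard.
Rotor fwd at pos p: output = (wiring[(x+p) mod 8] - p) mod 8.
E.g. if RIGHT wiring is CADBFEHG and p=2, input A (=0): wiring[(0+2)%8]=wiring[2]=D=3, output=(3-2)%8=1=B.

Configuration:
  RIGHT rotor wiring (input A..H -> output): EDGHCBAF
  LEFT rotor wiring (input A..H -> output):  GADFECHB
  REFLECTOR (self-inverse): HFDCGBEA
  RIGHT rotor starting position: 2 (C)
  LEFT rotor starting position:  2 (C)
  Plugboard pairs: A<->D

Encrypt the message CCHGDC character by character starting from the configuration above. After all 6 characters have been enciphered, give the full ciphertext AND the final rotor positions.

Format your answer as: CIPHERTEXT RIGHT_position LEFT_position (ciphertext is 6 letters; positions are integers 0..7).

Answer: BEBEAF 0 3

Derivation:
Char 1 ('C'): step: R->3, L=2; C->plug->C->R->G->L->E->refl->G->L'->H->R'->B->plug->B
Char 2 ('C'): step: R->4, L=2; C->plug->C->R->E->L->F->refl->B->L'->A->R'->E->plug->E
Char 3 ('H'): step: R->5, L=2; H->plug->H->R->F->L->H->refl->A->L'->D->R'->B->plug->B
Char 4 ('G'): step: R->6, L=2; G->plug->G->R->E->L->F->refl->B->L'->A->R'->E->plug->E
Char 5 ('D'): step: R->7, L=2; D->plug->A->R->G->L->E->refl->G->L'->H->R'->D->plug->A
Char 6 ('C'): step: R->0, L->3 (L advanced); C->plug->C->R->G->L->F->refl->B->L'->B->R'->F->plug->F
Final: ciphertext=BEBEAF, RIGHT=0, LEFT=3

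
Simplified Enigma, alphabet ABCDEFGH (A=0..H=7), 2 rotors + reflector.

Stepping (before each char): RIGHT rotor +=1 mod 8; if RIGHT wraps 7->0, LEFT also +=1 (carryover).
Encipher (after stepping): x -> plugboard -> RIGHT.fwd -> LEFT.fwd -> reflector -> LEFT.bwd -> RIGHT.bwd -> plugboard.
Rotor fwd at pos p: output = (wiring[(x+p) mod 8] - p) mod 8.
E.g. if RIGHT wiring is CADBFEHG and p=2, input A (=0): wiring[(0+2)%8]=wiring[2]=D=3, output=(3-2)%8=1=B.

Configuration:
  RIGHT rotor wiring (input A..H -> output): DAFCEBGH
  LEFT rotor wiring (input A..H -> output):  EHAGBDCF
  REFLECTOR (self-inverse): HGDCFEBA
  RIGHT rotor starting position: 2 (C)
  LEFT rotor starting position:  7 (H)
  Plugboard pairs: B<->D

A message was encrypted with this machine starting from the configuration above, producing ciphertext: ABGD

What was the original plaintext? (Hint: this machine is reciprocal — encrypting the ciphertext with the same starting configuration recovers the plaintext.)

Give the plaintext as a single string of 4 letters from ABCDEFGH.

Char 1 ('A'): step: R->3, L=7; A->plug->A->R->H->L->D->refl->C->L'->F->R'->G->plug->G
Char 2 ('B'): step: R->4, L=7; B->plug->D->R->D->L->B->refl->G->L'->A->R'->A->plug->A
Char 3 ('G'): step: R->5, L=7; G->plug->G->R->F->L->C->refl->D->L'->H->R'->H->plug->H
Char 4 ('D'): step: R->6, L=7; D->plug->B->R->B->L->F->refl->E->L'->G->R'->G->plug->G

Answer: GAHG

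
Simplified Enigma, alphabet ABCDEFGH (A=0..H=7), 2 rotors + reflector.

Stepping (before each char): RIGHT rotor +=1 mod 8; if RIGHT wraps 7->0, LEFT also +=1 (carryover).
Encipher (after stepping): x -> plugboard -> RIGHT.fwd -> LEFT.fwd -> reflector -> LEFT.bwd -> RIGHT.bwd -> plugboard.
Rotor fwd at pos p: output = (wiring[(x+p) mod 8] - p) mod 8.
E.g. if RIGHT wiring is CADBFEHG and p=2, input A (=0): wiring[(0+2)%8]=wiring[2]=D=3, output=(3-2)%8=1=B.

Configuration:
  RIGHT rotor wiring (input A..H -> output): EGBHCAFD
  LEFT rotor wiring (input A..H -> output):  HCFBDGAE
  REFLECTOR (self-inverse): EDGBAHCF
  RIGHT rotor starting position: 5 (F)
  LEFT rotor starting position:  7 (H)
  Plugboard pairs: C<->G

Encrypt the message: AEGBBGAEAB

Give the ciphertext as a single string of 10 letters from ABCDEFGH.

Answer: HHCCFFDHGC

Derivation:
Char 1 ('A'): step: R->6, L=7; A->plug->A->R->H->L->B->refl->D->L'->C->R'->H->plug->H
Char 2 ('E'): step: R->7, L=7; E->plug->E->R->A->L->F->refl->H->L'->G->R'->H->plug->H
Char 3 ('G'): step: R->0, L->0 (L advanced); G->plug->C->R->B->L->C->refl->G->L'->F->R'->G->plug->C
Char 4 ('B'): step: R->1, L=0; B->plug->B->R->A->L->H->refl->F->L'->C->R'->G->plug->C
Char 5 ('B'): step: R->2, L=0; B->plug->B->R->F->L->G->refl->C->L'->B->R'->F->plug->F
Char 6 ('G'): step: R->3, L=0; G->plug->C->R->F->L->G->refl->C->L'->B->R'->F->plug->F
Char 7 ('A'): step: R->4, L=0; A->plug->A->R->G->L->A->refl->E->L'->H->R'->D->plug->D
Char 8 ('E'): step: R->5, L=0; E->plug->E->R->B->L->C->refl->G->L'->F->R'->H->plug->H
Char 9 ('A'): step: R->6, L=0; A->plug->A->R->H->L->E->refl->A->L'->G->R'->C->plug->G
Char 10 ('B'): step: R->7, L=0; B->plug->B->R->F->L->G->refl->C->L'->B->R'->G->plug->C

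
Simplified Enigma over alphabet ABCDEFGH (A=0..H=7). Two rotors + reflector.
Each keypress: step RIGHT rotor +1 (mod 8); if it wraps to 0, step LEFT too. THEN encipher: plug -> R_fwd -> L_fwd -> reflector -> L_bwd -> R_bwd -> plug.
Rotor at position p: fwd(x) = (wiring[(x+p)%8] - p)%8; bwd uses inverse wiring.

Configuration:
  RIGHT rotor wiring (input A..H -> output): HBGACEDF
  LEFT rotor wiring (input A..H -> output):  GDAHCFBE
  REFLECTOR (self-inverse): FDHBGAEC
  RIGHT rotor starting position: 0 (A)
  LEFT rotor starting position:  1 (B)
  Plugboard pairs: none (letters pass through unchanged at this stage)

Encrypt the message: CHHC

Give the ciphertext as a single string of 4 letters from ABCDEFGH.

Answer: BGGF

Derivation:
Char 1 ('C'): step: R->1, L=1; C->plug->C->R->H->L->F->refl->A->L'->F->R'->B->plug->B
Char 2 ('H'): step: R->2, L=1; H->plug->H->R->H->L->F->refl->A->L'->F->R'->G->plug->G
Char 3 ('H'): step: R->3, L=1; H->plug->H->R->D->L->B->refl->D->L'->G->R'->G->plug->G
Char 4 ('C'): step: R->4, L=1; C->plug->C->R->H->L->F->refl->A->L'->F->R'->F->plug->F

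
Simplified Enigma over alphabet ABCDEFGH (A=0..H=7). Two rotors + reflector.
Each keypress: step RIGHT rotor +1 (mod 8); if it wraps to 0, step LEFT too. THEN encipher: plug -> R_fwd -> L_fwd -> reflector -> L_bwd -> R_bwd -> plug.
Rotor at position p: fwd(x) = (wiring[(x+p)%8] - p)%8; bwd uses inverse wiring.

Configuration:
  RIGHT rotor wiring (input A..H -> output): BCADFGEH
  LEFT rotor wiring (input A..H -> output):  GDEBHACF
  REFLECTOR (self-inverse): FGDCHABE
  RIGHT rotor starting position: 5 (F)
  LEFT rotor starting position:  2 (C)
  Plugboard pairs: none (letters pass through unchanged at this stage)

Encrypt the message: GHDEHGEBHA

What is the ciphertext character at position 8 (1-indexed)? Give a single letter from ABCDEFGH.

Char 1 ('G'): step: R->6, L=2; G->plug->G->R->H->L->B->refl->G->L'->D->R'->C->plug->C
Char 2 ('H'): step: R->7, L=2; H->plug->H->R->F->L->D->refl->C->L'->A->R'->A->plug->A
Char 3 ('D'): step: R->0, L->3 (L advanced); D->plug->D->R->D->L->H->refl->E->L'->B->R'->A->plug->A
Char 4 ('E'): step: R->1, L=3; E->plug->E->R->F->L->D->refl->C->L'->E->R'->D->plug->D
Char 5 ('H'): step: R->2, L=3; H->plug->H->R->A->L->G->refl->B->L'->H->R'->G->plug->G
Char 6 ('G'): step: R->3, L=3; G->plug->G->R->H->L->B->refl->G->L'->A->R'->A->plug->A
Char 7 ('E'): step: R->4, L=3; E->plug->E->R->F->L->D->refl->C->L'->E->R'->G->plug->G
Char 8 ('B'): step: R->5, L=3; B->plug->B->R->H->L->B->refl->G->L'->A->R'->H->plug->H

H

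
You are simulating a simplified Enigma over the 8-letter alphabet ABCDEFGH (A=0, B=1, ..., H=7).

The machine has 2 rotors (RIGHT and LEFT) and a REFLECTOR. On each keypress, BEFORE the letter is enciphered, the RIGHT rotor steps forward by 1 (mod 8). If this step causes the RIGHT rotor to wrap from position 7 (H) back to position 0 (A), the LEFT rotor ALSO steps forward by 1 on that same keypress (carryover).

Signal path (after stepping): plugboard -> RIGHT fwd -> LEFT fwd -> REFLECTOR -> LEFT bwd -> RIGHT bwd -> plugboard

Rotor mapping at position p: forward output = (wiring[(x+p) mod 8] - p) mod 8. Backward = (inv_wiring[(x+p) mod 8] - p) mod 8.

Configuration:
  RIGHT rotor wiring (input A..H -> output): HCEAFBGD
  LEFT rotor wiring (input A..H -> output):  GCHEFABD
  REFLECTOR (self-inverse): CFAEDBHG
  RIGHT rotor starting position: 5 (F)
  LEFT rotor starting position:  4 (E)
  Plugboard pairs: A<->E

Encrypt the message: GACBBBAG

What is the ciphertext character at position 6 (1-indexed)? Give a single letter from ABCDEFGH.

Char 1 ('G'): step: R->6, L=4; G->plug->G->R->H->L->A->refl->C->L'->E->R'->D->plug->D
Char 2 ('A'): step: R->7, L=4; A->plug->E->R->B->L->E->refl->D->L'->G->R'->F->plug->F
Char 3 ('C'): step: R->0, L->5 (L advanced); C->plug->C->R->E->L->F->refl->B->L'->D->R'->H->plug->H
Char 4 ('B'): step: R->1, L=5; B->plug->B->R->D->L->B->refl->F->L'->E->R'->D->plug->D
Char 5 ('B'): step: R->2, L=5; B->plug->B->R->G->L->H->refl->G->L'->C->R'->A->plug->E
Char 6 ('B'): step: R->3, L=5; B->plug->B->R->C->L->G->refl->H->L'->G->R'->C->plug->C

C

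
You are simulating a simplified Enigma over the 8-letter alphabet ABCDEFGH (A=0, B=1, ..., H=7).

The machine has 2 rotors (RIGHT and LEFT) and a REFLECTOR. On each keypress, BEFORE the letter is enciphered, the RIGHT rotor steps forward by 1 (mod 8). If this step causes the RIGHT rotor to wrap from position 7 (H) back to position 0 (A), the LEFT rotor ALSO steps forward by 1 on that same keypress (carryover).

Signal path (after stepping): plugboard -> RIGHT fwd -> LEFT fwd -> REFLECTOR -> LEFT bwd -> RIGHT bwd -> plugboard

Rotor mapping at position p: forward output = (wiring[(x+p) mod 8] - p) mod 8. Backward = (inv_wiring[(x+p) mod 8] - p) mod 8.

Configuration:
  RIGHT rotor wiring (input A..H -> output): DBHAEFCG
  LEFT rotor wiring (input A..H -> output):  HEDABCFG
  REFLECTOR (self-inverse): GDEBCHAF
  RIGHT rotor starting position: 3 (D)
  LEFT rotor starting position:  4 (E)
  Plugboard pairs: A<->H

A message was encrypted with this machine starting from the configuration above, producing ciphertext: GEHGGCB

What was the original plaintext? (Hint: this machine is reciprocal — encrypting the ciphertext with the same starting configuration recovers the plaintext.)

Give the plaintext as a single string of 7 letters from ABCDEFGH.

Answer: EFFDADC

Derivation:
Char 1 ('G'): step: R->4, L=4; G->plug->G->R->D->L->C->refl->E->L'->H->R'->E->plug->E
Char 2 ('E'): step: R->5, L=4; E->plug->E->R->E->L->D->refl->B->L'->C->R'->F->plug->F
Char 3 ('H'): step: R->6, L=4; H->plug->A->R->E->L->D->refl->B->L'->C->R'->F->plug->F
Char 4 ('G'): step: R->7, L=4; G->plug->G->R->G->L->H->refl->F->L'->A->R'->D->plug->D
Char 5 ('G'): step: R->0, L->5 (L advanced); G->plug->G->R->C->L->B->refl->D->L'->G->R'->H->plug->A
Char 6 ('C'): step: R->1, L=5; C->plug->C->R->H->L->E->refl->C->L'->D->R'->D->plug->D
Char 7 ('B'): step: R->2, L=5; B->plug->B->R->G->L->D->refl->B->L'->C->R'->C->plug->C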